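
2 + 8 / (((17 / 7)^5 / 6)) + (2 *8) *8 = 185388146 / 1419857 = 130.57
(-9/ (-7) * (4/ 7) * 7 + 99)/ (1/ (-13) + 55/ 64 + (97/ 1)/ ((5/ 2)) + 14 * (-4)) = -3032640/ 478079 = -6.34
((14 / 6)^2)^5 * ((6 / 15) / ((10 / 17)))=3252.95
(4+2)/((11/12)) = 72/11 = 6.55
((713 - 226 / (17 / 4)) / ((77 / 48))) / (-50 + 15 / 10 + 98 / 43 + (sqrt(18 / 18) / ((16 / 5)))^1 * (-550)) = -185215104 / 98207725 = -1.89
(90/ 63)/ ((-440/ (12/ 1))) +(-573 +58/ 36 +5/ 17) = -13457053/ 23562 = -571.13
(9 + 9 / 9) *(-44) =-440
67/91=0.74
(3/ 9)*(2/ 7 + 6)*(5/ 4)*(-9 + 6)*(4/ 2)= -15.71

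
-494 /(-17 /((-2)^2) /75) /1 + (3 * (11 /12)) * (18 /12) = 1186161 /136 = 8721.77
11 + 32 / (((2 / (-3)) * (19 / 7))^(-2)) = 51059 / 441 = 115.78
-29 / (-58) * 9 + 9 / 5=63 / 10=6.30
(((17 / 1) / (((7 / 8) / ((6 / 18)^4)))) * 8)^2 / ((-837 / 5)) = -5918720 / 269086293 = -0.02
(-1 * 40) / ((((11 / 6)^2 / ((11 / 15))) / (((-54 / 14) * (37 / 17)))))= 95904 / 1309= 73.27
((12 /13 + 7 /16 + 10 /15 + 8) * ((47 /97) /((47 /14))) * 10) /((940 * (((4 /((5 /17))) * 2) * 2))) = 218995 /773789952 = 0.00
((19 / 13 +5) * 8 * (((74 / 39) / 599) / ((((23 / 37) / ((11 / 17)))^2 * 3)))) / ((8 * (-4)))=-85806182 / 46428889533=-0.00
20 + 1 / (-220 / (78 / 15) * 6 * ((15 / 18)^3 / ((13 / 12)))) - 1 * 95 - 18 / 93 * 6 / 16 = -320028309 / 4262500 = -75.08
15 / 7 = 2.14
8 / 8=1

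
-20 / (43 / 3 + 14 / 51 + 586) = -1020 / 30631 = -0.03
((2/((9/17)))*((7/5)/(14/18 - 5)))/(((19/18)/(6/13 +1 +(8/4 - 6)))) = 70686/23465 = 3.01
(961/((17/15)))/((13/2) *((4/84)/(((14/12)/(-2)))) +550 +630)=0.72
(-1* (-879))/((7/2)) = 1758/7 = 251.14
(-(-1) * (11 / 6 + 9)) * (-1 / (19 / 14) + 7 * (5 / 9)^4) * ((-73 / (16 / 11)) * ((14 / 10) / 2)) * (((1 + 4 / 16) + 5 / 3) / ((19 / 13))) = 290223668735 / 5457072384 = 53.18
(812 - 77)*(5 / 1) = 3675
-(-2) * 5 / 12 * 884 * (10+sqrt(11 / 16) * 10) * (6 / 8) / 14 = 5525 * sqrt(11) / 56+5525 / 14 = 721.86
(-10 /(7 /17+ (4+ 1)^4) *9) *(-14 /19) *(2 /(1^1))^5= 28560 /8417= 3.39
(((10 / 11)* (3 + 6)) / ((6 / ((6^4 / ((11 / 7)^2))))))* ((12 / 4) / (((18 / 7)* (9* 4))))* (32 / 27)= 109760 / 3993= 27.49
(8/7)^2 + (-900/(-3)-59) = 11873/49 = 242.31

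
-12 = -12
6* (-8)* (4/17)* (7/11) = -1344/187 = -7.19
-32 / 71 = -0.45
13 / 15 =0.87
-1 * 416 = -416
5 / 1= 5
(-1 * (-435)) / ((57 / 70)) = 534.21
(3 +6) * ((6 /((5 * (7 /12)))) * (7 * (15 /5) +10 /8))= 14418 /35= 411.94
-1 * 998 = -998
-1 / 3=-0.33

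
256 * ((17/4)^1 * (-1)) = -1088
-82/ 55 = -1.49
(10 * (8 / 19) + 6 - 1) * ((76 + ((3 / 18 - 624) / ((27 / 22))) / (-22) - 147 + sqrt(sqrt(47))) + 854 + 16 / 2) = 175 * 47^(1 / 4) / 19 + 23079875 / 3078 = 7522.45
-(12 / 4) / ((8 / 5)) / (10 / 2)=-3 / 8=-0.38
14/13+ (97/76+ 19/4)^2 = 701949/18772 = 37.39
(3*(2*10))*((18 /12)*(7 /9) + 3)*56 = 14000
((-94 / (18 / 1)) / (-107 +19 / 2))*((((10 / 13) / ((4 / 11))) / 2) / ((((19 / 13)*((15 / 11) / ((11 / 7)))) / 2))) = 62557 / 700245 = 0.09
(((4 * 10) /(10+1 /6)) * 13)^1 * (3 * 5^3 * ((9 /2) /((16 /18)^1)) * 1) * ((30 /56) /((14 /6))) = 266540625 /11956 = 22293.46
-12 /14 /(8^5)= -3 /114688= -0.00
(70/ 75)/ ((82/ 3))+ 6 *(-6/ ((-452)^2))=355687/ 10470580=0.03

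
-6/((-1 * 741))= 2/247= 0.01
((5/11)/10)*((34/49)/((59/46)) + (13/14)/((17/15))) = 0.06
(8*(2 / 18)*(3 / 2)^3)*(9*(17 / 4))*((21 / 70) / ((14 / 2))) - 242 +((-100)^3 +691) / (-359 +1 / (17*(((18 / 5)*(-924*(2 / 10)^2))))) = 72375393605237 / 28421461880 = 2546.50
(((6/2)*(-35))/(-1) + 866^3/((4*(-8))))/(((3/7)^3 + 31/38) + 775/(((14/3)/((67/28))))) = -1058130319778/20764711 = -50958.10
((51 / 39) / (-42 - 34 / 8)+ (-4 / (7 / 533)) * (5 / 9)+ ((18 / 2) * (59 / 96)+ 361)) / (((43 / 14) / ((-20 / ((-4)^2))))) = -956588747 / 11913408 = -80.30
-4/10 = -2/5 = -0.40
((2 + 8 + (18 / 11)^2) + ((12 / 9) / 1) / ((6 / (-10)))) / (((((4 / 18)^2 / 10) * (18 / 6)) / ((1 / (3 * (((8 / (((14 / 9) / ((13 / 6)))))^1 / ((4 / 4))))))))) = 199255 / 9438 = 21.11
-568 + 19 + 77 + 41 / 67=-31583 / 67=-471.39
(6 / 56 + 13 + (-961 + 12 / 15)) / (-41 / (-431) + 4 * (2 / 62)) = -1771575073 / 419300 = -4225.08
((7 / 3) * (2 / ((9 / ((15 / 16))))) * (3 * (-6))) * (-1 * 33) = 1155 / 4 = 288.75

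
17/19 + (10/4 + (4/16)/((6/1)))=1567/456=3.44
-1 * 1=-1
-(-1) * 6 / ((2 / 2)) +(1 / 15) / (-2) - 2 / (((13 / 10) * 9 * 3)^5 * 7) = 2225181282873001 / 372935410872570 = 5.97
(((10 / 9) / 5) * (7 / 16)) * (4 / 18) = 7 / 324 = 0.02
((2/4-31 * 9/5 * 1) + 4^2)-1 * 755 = -7943/10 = -794.30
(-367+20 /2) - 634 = -991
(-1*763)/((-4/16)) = 3052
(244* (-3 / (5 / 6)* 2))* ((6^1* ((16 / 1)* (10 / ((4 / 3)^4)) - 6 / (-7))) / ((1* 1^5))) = -18993204 / 35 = -542662.97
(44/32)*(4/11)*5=5/2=2.50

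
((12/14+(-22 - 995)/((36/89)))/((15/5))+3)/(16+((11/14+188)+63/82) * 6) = -2875043/3972048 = -0.72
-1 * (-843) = 843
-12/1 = -12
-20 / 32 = -5 / 8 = -0.62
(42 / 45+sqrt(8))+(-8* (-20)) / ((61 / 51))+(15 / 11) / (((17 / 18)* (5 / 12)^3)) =2* sqrt(2)+132318586 / 855525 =157.49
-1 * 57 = -57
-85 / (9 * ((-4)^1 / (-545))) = -46325 / 36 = -1286.81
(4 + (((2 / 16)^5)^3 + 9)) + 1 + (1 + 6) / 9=4679521487814665 / 316659348799488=14.78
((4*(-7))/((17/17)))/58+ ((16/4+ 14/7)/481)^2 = -3238010/6709469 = -0.48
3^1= 3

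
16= 16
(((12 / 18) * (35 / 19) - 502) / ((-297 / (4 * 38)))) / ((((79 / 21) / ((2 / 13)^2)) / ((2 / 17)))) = 12787712 / 67409199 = 0.19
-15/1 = -15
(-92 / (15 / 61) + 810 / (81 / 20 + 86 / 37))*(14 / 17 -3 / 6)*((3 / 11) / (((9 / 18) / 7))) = -122365628 / 400945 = -305.19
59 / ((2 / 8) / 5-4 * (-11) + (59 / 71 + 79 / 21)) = 1759380 / 1450531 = 1.21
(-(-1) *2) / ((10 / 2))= 0.40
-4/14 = -2/7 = -0.29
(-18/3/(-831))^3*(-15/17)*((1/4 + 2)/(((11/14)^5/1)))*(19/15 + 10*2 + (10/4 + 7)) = -4467703968/58190441780911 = -0.00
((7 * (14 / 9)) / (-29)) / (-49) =2 / 261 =0.01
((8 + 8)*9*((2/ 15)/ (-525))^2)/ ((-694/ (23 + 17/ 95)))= -23488/ 75716484375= -0.00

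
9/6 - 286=-569/2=-284.50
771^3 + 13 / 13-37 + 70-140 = 458313905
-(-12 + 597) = -585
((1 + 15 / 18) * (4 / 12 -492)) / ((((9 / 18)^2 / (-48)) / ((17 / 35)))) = 1765280 / 21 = 84060.95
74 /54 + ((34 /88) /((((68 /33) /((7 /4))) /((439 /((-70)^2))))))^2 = 74307311203 /54190080000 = 1.37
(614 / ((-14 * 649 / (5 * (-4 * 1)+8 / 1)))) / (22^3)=921 / 12093466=0.00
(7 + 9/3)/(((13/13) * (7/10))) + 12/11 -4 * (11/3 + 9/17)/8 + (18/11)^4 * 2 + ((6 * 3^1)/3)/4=304396229/10453674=29.12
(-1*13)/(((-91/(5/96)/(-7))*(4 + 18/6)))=-5/672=-0.01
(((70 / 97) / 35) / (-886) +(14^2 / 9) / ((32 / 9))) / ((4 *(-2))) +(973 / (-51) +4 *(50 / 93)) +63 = 65663860403 / 1449325888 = 45.31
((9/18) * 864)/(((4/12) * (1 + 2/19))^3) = 2963088/343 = 8638.74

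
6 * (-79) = -474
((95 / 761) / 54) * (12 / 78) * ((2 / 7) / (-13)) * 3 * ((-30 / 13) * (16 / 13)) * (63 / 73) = 91200 / 1586649233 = 0.00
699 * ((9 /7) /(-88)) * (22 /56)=-6291 /1568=-4.01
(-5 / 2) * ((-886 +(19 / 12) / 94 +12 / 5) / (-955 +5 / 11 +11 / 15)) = -274087495 / 118349008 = -2.32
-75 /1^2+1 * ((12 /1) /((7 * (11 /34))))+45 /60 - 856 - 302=-377901 /308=-1226.95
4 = 4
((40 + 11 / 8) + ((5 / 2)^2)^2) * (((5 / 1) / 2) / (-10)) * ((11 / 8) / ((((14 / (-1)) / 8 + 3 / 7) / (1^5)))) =99099 / 4736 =20.92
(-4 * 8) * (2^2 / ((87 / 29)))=-128 / 3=-42.67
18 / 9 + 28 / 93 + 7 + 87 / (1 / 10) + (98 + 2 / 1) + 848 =169939 / 93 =1827.30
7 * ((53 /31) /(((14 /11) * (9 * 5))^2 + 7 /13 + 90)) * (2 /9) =1167166 /1479290643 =0.00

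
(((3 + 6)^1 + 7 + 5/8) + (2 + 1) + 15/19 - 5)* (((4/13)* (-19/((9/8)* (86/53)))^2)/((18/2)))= 57.09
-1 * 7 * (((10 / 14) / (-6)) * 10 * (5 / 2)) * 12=250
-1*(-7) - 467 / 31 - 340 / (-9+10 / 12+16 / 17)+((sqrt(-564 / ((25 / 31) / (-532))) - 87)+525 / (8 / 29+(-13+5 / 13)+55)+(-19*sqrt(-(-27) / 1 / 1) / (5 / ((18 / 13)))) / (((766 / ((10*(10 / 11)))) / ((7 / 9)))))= -4372930274 / 122482767 - 7980*sqrt(3) / 54769+4*sqrt(581343) / 5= 574.01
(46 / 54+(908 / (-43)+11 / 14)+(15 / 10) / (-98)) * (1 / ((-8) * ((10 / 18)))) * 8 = 4435981 / 126420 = 35.09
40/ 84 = 10/ 21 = 0.48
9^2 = 81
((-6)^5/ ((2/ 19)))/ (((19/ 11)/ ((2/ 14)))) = -42768/ 7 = -6109.71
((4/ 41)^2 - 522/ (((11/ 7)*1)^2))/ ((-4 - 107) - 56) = 42994682/ 33967967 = 1.27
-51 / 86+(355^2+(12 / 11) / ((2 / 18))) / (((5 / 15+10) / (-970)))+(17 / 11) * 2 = -11831007.85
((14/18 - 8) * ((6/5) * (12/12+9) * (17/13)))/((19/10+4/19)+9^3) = -64600/416733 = -0.16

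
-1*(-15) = 15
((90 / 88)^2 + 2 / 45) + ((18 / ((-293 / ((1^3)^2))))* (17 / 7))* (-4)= 301473727 / 178683120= 1.69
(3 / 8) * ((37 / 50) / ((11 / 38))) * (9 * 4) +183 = 119631 / 550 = 217.51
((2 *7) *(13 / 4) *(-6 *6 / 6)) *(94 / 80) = -320.78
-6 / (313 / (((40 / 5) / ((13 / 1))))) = -48 / 4069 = -0.01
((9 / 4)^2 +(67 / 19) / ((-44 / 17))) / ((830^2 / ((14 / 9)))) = 86611 / 10366567200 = 0.00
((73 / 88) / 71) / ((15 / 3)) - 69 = -69.00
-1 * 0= 0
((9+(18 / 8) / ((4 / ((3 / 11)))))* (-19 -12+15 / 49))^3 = -3472723309014504 / 156590819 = -22177055.66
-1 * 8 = -8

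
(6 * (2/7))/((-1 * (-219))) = 4/511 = 0.01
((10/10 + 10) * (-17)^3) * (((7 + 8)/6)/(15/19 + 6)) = -19899.55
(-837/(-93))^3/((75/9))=2187/25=87.48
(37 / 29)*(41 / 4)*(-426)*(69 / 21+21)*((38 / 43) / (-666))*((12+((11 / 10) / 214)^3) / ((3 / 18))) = 110577635415860743 / 8554720277600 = 12925.92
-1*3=-3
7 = 7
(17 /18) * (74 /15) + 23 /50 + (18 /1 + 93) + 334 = 607661 /1350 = 450.12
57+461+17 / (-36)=18631 / 36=517.53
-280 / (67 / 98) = -27440 / 67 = -409.55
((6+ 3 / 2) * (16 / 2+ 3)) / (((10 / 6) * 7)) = 99 / 14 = 7.07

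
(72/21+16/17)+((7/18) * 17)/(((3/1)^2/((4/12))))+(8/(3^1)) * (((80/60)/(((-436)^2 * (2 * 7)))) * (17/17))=3170814079/687125754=4.61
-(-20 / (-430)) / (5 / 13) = -26 / 215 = -0.12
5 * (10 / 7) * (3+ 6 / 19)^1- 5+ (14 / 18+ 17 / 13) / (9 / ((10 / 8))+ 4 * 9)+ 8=3209021 / 120042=26.73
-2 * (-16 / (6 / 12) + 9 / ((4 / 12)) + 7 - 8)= 12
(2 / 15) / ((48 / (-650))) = -65 / 36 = -1.81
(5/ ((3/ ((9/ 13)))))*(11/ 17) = 165/ 221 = 0.75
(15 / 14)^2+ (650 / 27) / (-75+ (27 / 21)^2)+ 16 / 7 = 3.11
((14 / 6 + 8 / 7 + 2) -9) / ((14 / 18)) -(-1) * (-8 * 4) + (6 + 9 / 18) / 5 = -17263 / 490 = -35.23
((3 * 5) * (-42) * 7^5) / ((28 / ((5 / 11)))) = -171889.77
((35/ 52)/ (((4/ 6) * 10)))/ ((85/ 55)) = 231/ 3536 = 0.07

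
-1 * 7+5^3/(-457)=-3324/457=-7.27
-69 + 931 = 862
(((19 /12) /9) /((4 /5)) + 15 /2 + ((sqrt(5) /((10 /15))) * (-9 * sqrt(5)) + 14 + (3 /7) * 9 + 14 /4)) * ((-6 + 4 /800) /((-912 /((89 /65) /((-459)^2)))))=-0.00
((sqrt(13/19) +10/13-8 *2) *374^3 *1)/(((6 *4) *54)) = -71931233/117 +6539203 *sqrt(247)/3078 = -581407.77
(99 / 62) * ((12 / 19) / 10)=297 / 2945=0.10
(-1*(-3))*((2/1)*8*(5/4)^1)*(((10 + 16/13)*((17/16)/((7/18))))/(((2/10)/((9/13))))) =7539075/1183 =6372.84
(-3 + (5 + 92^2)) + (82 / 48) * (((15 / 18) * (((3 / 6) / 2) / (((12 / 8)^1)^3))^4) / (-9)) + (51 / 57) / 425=173105974442696 / 20447192475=8466.00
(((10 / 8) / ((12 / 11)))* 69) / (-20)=-253 / 64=-3.95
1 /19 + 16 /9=313 /171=1.83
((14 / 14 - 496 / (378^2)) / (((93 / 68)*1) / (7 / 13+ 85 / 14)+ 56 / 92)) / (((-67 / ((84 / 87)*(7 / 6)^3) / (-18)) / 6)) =156276098356 / 51752724039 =3.02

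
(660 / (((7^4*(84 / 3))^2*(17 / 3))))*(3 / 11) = 135 / 19208316932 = 0.00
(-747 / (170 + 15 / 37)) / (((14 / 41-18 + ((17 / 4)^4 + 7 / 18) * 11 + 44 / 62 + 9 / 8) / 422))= -34155669468672 / 66048358821445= -0.52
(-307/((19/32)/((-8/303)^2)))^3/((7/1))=-248544972825952256/37154773136297437677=-0.01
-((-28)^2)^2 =-614656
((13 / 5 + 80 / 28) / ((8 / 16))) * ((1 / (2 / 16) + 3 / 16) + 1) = 4011 / 40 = 100.28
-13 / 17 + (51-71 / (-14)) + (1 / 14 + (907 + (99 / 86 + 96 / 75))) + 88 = 269361263 / 255850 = 1052.81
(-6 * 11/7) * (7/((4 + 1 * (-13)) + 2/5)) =330/43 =7.67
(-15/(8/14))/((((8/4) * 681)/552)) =-2415/227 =-10.64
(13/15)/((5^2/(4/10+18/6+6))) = 611/1875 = 0.33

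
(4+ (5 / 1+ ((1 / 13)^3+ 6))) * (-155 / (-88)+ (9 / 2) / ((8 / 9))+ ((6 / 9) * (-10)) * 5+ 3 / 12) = -10384885 / 26364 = -393.90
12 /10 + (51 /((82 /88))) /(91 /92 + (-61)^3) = 5135979366 /4280843005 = 1.20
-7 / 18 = -0.39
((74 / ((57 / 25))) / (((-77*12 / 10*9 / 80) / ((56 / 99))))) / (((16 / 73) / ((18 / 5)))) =-5402000 / 186219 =-29.01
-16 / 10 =-8 / 5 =-1.60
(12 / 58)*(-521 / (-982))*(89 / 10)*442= 30742647 / 71195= 431.81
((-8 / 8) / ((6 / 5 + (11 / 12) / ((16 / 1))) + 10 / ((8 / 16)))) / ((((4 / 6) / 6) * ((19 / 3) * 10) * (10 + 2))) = -0.00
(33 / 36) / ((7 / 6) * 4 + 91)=11 / 1148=0.01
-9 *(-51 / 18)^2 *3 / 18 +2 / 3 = -91 / 8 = -11.38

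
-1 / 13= -0.08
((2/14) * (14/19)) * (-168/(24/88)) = -1232/19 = -64.84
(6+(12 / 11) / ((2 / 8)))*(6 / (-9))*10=-760 / 11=-69.09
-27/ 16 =-1.69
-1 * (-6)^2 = -36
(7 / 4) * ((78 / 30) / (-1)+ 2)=-21 / 20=-1.05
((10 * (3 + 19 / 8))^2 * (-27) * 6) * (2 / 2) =-3744225 / 8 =-468028.12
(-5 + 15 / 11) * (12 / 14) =-3.12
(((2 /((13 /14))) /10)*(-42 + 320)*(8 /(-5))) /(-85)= 31136 /27625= 1.13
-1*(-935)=935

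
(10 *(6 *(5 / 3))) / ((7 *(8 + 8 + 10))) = 0.55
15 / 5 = 3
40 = 40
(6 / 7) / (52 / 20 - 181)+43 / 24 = 1.79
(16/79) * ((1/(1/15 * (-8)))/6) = -5/79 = -0.06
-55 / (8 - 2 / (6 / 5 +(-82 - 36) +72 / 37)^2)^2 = -2802689128498462720 / 3261187372519875681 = -0.86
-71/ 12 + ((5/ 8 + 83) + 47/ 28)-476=-66631/ 168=-396.61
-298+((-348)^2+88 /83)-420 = 9992126 /83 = 120387.06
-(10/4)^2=-25/4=-6.25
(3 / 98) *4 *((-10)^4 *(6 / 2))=180000 / 49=3673.47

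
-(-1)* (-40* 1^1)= -40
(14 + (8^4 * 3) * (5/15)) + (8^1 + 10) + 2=4130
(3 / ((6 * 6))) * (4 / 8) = 1 / 24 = 0.04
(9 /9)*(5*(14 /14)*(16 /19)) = 80 /19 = 4.21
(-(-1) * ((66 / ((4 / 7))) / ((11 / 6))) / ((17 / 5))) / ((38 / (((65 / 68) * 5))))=102375 / 43928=2.33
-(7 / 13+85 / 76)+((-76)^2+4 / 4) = 5706039 / 988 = 5775.34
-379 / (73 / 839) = -317981 / 73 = -4355.90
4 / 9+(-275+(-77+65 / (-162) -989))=-217235 / 162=-1340.96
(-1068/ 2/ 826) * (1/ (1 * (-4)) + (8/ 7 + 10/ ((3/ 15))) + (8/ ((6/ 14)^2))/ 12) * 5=-176.24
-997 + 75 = -922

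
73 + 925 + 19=1017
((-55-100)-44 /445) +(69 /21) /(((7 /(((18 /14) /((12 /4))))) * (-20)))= -94700209 /610540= -155.11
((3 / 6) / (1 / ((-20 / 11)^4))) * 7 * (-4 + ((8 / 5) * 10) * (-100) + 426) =-659680000 / 14641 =-45057.03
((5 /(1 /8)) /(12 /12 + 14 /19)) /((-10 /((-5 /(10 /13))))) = 494 /33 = 14.97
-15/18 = -5/6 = -0.83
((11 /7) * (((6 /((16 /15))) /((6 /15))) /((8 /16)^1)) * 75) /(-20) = -37125 /224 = -165.74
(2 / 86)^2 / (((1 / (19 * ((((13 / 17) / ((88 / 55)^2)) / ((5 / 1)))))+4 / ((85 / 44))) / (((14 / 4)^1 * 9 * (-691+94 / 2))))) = -3.72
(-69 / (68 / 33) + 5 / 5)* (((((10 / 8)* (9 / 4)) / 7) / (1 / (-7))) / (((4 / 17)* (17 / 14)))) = 695835 / 2176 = 319.78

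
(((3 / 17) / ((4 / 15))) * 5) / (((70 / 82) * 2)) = 1845 / 952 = 1.94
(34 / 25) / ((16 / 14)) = 119 / 100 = 1.19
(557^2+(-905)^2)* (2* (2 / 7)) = 4517096 / 7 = 645299.43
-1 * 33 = -33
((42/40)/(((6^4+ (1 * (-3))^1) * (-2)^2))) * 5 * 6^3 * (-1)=-189/862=-0.22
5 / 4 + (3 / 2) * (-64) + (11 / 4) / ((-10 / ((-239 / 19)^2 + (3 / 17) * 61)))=-3466755 / 24548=-141.22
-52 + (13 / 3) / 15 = -2327 / 45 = -51.71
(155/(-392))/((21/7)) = -155/1176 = -0.13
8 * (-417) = -3336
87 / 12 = 29 / 4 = 7.25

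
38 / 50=19 / 25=0.76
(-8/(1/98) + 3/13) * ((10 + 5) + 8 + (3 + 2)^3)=-115997.85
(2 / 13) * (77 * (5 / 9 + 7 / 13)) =12.96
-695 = -695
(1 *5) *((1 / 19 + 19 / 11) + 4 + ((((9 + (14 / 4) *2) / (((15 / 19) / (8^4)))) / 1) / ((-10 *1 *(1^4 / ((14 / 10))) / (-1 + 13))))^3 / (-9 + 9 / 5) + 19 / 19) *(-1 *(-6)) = 553606259839122636774242 / 48984375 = 11301690790974114.43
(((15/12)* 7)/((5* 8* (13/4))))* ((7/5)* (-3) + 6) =63/520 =0.12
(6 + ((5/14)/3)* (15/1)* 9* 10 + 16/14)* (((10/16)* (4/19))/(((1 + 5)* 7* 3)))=5875/33516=0.18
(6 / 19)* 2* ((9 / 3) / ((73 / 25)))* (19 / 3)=4.11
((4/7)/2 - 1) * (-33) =165/7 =23.57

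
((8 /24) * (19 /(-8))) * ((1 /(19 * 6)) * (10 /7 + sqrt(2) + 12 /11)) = -97 /5544 - sqrt(2) /144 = -0.03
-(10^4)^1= -10000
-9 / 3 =-3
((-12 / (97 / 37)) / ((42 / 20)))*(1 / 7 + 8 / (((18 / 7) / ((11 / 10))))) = -7.77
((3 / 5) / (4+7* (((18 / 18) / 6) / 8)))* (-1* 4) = -576 / 995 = -0.58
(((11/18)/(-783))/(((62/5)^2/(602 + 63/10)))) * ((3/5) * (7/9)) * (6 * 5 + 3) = -5152301/108354672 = -0.05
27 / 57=9 / 19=0.47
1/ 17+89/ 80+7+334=465353/ 1360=342.17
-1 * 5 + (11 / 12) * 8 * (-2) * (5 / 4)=-70 / 3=-23.33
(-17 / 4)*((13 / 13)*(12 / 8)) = -51 / 8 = -6.38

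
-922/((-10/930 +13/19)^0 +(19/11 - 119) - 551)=5071/3670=1.38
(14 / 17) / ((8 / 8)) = 14 / 17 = 0.82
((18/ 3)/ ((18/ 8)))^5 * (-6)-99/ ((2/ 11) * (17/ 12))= -1643366/ 1377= -1193.44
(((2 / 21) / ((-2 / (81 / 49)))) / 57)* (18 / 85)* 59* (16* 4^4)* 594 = -41980.42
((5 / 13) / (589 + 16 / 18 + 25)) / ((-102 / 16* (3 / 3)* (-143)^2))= -60 / 12504706643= -0.00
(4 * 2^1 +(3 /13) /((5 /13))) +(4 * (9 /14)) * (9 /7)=2917 /245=11.91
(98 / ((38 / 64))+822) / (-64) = -9377 / 608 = -15.42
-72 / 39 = -24 / 13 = -1.85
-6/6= -1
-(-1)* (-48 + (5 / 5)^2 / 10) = -47.90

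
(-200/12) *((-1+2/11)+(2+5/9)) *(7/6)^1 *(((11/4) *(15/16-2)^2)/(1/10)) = -10873625/10368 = -1048.77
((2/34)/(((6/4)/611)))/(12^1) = 611/306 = 2.00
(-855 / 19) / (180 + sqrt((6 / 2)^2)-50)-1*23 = -3104 / 133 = -23.34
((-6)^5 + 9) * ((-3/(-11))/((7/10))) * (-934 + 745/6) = 2450639.81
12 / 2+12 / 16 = 27 / 4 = 6.75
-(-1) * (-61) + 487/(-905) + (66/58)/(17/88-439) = -12473695788/202690135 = -61.54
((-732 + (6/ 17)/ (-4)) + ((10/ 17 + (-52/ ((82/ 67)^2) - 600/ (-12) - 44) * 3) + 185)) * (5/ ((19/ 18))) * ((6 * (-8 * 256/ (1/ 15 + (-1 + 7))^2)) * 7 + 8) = 263721901645080/ 37783837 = 6979754.38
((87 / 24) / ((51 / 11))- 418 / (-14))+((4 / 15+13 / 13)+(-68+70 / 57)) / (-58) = 249962719 / 7868280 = 31.77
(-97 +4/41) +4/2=-3891/41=-94.90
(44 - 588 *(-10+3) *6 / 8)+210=3341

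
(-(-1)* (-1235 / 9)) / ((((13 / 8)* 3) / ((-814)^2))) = -503572960 / 27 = -18650850.37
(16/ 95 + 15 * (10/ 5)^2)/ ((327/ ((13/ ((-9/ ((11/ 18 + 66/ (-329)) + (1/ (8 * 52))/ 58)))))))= -8382669761/ 76824589968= -0.11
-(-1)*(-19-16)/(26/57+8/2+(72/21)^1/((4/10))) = -13965/5198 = -2.69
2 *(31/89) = 62/89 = 0.70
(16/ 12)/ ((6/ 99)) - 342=-320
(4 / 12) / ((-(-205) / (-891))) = -297 / 205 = -1.45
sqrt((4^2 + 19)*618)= sqrt(21630)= 147.07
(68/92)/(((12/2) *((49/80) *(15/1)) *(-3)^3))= -136/273861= -0.00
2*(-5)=-10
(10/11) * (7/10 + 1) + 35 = 402/11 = 36.55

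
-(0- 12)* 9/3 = 36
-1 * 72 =-72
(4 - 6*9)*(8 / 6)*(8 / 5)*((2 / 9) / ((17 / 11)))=-7040 / 459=-15.34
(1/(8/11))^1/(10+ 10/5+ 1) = 0.11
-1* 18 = -18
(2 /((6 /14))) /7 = 2 /3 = 0.67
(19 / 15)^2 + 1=586 / 225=2.60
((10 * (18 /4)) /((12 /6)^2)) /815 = 9 /652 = 0.01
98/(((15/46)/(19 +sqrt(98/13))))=31556*sqrt(26)/195 +85652/15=6535.29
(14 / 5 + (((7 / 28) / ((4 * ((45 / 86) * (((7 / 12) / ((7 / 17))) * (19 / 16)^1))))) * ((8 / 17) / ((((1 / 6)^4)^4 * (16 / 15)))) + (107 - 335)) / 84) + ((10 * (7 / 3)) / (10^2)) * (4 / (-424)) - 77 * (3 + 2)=128586142533633149 / 122229660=1052004419.66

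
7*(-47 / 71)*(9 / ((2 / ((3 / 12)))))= -2961 / 568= -5.21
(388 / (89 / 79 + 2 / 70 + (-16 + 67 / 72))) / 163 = -77243040 / 451519291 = -0.17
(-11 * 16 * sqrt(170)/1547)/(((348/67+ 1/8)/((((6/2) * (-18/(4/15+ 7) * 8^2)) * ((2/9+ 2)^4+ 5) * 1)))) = 11640609587200 * sqrt(170)/38940278013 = 3897.63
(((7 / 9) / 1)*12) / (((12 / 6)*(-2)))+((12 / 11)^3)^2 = -3442975 / 5314683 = -0.65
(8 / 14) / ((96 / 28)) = 1 / 6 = 0.17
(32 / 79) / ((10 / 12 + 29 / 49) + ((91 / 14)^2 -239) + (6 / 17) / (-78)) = -4158336 / 2005230061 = -0.00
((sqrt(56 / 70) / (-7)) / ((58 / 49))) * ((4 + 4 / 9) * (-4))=224 * sqrt(5) / 261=1.92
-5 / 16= -0.31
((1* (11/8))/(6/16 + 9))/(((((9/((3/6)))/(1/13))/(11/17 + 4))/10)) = 869/29835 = 0.03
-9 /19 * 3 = -27 /19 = -1.42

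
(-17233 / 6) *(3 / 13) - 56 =-18689 / 26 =-718.81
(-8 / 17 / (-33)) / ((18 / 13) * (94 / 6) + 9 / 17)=104 / 162063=0.00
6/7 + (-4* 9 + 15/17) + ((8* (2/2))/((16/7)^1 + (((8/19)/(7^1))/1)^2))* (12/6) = -27.27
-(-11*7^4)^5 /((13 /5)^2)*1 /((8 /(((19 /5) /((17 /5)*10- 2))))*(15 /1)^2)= 125411869920301968.84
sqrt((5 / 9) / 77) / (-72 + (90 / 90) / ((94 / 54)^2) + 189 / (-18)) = -0.00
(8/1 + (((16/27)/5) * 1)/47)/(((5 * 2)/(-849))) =-7184804/10575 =-679.41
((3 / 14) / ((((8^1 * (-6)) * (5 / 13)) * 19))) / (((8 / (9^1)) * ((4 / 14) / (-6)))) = 351 / 24320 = 0.01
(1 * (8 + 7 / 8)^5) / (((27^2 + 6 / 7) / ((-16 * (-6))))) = 12629605457 / 1743872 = 7242.28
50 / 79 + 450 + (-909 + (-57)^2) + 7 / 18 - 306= 3533701 / 1422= 2485.02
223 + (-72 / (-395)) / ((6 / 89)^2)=103927 / 395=263.11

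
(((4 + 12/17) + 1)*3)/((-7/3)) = -873/119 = -7.34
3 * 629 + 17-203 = 1701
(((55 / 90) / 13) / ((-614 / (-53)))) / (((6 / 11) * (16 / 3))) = 6413 / 4597632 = 0.00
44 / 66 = 0.67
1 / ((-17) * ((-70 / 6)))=3 / 595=0.01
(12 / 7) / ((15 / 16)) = 64 / 35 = 1.83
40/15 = 8/3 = 2.67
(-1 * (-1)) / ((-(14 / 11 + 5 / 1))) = -0.16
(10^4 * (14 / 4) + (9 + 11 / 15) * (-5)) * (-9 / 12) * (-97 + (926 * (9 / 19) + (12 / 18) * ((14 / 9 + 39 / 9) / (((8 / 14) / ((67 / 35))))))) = -95419184653 / 10260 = -9300115.46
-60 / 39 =-20 / 13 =-1.54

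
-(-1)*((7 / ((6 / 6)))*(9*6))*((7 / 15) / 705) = 294 / 1175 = 0.25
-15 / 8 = -1.88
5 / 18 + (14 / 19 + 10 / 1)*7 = 25799 / 342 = 75.44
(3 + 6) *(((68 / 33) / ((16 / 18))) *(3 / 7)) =1377 / 154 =8.94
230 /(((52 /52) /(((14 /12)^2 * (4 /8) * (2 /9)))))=5635 /162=34.78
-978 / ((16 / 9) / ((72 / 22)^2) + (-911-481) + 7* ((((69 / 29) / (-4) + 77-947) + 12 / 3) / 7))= 82703592 / 190981777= 0.43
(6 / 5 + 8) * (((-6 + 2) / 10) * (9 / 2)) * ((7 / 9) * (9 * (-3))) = 8694 / 25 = 347.76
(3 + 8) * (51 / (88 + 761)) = 187 / 283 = 0.66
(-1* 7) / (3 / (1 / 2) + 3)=-7 / 9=-0.78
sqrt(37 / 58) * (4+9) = 13 * sqrt(2146) / 58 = 10.38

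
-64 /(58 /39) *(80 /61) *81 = -4571.53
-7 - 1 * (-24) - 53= -36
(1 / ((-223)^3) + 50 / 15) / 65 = 110895667 / 2162465565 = 0.05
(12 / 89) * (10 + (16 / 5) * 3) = 1176 / 445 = 2.64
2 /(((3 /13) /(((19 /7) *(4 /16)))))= 247 /42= 5.88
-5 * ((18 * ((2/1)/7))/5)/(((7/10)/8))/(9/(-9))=58.78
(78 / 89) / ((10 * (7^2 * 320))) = 39 / 6977600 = 0.00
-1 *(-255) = 255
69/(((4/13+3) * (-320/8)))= -897/1720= -0.52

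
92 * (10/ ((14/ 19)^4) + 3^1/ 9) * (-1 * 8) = -181610116/ 7203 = -25213.12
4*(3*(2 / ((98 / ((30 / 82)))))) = 180 / 2009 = 0.09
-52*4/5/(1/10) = -416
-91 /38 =-2.39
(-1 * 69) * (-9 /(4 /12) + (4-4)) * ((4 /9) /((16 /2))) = 103.50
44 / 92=11 / 23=0.48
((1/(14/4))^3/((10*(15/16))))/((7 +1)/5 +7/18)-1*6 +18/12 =-2762097/613970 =-4.50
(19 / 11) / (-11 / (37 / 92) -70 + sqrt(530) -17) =-156547 / 9943879 -1369*sqrt(530) / 9943879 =-0.02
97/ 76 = 1.28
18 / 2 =9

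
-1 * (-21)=21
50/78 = 25/39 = 0.64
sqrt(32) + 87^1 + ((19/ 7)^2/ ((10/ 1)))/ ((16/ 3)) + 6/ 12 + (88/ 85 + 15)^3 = 4 *sqrt(2) + 4054785151971/ 962948000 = 4216.46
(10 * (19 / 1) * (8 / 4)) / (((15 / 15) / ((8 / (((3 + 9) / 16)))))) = 12160 / 3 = 4053.33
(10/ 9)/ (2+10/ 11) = 55/ 144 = 0.38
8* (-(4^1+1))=-40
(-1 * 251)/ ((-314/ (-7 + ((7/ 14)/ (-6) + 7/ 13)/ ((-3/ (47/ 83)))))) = -69086495/ 12197016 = -5.66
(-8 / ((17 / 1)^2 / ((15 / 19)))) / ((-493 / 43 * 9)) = 1720 / 8121189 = 0.00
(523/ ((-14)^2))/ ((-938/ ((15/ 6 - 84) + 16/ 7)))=580007/ 2573872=0.23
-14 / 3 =-4.67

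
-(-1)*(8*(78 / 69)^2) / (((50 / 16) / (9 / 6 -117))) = -4996992 / 13225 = -377.84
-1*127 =-127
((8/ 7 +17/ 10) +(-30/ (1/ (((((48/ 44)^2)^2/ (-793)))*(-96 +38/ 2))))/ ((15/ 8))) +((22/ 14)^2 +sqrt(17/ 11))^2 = 22*sqrt(187)/ 49 +209980912851/ 25342146830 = 14.43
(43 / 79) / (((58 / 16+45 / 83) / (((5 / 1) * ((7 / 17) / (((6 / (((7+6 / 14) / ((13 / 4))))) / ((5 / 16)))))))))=356900 / 11148243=0.03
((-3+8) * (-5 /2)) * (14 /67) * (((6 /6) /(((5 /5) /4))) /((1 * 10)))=-70 /67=-1.04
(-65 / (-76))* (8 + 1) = 585 / 76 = 7.70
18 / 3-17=-11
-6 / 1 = -6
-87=-87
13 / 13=1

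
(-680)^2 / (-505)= -92480 / 101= -915.64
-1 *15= -15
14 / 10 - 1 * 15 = -68 / 5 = -13.60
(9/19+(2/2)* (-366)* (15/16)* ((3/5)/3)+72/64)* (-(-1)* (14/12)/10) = -5943/760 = -7.82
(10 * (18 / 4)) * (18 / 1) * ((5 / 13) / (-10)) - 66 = -1263 / 13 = -97.15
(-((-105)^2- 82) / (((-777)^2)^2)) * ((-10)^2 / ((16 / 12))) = -273575 / 121496235147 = -0.00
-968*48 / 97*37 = -1719168 / 97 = -17723.38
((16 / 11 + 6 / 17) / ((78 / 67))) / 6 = 871 / 3366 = 0.26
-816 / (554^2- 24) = -204 / 76723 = -0.00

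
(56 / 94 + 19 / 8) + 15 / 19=3.76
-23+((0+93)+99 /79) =5629 /79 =71.25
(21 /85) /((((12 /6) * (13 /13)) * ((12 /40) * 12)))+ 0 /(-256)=7 /204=0.03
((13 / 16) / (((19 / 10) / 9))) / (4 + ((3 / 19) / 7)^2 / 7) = 3812445 / 3962408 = 0.96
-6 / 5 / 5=-0.24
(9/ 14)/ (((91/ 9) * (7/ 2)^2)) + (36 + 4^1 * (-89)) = -9987998/ 31213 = -319.99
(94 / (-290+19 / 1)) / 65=-0.01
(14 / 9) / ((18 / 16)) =112 / 81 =1.38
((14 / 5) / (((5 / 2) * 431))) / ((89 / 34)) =952 / 958975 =0.00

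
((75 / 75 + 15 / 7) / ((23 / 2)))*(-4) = -176 / 161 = -1.09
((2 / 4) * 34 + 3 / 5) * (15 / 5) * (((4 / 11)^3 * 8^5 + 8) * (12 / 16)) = 7588080 / 121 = 62711.40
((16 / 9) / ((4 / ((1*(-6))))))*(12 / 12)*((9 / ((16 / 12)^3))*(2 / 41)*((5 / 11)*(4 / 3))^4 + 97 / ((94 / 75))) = -5824605700 / 28213207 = -206.45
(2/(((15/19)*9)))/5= 38/675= 0.06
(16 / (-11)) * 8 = -128 / 11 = -11.64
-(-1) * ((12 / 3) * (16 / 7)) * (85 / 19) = 5440 / 133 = 40.90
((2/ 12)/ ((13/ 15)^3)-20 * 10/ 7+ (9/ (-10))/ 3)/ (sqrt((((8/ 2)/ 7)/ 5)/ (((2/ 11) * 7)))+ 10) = -2.78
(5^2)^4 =390625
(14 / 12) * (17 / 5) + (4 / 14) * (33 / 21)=6491 / 1470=4.42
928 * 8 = 7424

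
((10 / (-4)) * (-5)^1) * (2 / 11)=25 / 11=2.27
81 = 81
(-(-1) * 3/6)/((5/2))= 1/5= 0.20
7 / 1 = 7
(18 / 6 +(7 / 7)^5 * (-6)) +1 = -2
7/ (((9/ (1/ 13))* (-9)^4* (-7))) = -1/ 767637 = -0.00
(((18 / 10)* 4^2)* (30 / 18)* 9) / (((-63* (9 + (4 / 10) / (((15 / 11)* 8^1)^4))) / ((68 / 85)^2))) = -15925248000 / 32659302487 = -0.49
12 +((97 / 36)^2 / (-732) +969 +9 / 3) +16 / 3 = 938543423 / 948672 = 989.32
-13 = -13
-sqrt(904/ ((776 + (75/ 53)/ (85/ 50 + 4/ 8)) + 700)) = -0.78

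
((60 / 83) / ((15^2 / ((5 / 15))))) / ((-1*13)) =-4 / 48555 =-0.00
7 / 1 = 7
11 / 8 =1.38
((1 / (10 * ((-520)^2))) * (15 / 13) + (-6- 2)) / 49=-56243197 / 344489600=-0.16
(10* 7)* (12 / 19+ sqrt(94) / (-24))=840 / 19- 35* sqrt(94) / 12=15.93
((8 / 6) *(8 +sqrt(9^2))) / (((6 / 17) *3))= 578 / 27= 21.41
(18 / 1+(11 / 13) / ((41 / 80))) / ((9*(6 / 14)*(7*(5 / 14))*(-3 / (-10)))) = 293272 / 43173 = 6.79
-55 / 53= -1.04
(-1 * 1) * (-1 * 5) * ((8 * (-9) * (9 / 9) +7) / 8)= -325 / 8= -40.62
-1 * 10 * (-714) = 7140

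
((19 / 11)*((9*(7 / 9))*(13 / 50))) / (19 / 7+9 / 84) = 24206 / 21725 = 1.11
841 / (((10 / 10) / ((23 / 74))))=19343 / 74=261.39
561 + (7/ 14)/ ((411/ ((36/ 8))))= 307431/ 548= 561.01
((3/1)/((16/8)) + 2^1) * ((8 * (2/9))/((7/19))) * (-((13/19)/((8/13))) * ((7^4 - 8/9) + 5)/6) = -1829087/243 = -7527.11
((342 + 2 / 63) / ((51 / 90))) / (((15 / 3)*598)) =21548 / 106743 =0.20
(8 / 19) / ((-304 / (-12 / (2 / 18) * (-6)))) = -324 / 361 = -0.90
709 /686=1.03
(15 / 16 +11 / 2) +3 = 151 / 16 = 9.44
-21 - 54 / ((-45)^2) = -1577 / 75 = -21.03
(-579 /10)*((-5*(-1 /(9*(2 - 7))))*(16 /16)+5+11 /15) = -48829 /150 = -325.53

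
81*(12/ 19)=972/ 19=51.16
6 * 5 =30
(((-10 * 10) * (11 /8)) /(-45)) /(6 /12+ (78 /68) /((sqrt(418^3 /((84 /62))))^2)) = 6.11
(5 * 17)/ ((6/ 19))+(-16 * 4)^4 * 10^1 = 1006634575/ 6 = 167772429.17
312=312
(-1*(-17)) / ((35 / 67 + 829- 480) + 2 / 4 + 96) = 2278 / 59767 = 0.04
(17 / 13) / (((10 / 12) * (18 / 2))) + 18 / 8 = 1891 / 780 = 2.42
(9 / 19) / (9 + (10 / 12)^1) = 0.05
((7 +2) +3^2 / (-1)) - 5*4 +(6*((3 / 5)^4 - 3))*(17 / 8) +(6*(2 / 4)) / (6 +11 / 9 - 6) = -744467 / 13750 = -54.14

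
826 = 826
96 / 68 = 24 / 17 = 1.41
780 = 780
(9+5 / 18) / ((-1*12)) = -167 / 216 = -0.77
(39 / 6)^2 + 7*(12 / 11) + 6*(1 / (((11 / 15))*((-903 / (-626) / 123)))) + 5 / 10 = 9907077 / 13244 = 748.04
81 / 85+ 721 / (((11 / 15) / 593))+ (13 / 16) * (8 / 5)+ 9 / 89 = 97033545137 / 166430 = 583029.17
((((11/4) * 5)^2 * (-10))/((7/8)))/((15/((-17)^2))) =-874225/21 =-41629.76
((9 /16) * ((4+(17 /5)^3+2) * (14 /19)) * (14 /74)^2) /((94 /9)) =157335129 /2445034000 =0.06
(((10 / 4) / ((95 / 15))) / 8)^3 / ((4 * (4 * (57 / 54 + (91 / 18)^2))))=273375 / 969034252288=0.00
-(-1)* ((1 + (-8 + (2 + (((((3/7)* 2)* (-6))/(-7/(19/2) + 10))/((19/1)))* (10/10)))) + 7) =607/308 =1.97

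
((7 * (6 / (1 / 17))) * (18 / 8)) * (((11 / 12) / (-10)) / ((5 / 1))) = -11781 / 400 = -29.45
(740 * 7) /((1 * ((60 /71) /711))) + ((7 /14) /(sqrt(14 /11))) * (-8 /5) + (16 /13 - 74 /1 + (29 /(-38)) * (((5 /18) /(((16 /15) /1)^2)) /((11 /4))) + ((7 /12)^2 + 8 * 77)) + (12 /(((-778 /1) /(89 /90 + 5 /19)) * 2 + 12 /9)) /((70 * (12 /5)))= 380742660939024407369 /87351612251904 - 2 * sqrt(154) /35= 4358735.79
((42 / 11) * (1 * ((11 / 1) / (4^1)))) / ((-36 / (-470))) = 1645 / 12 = 137.08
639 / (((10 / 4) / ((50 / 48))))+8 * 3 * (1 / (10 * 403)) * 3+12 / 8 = 2158209 / 8060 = 267.77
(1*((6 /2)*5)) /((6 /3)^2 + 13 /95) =3.63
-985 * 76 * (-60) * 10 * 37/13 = 1661892000/13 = 127837846.15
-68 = -68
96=96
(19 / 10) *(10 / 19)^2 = 10 / 19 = 0.53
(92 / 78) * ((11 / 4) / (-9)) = -253 / 702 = -0.36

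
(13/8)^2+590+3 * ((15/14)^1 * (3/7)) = 1862841/3136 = 594.02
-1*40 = -40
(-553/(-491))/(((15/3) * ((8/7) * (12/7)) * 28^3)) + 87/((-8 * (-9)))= 6075333/5027840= 1.21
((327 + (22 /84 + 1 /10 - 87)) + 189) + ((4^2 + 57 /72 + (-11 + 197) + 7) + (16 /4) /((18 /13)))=1617947 /2520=642.04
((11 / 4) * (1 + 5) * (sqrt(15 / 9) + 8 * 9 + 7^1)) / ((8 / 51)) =561 * sqrt(15) / 16 + 132957 / 16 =8445.61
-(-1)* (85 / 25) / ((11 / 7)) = 119 / 55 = 2.16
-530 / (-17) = 530 / 17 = 31.18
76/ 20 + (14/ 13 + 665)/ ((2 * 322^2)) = 7323313/ 1925560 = 3.80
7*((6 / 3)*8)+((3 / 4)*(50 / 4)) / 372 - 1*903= -784647 / 992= -790.97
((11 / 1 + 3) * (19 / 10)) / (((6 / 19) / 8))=10108 / 15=673.87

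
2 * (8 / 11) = 1.45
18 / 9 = 2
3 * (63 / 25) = 189 / 25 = 7.56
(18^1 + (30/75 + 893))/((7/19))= 12369/5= 2473.80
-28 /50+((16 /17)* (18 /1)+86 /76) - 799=-781.49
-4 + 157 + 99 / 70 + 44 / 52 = 141287 / 910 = 155.26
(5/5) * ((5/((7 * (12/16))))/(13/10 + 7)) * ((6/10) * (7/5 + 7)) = 48/83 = 0.58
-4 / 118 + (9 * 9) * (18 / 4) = 43007 / 118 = 364.47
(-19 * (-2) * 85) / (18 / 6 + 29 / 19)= 30685 / 43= 713.60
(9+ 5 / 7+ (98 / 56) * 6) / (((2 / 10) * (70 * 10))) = 283 / 1960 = 0.14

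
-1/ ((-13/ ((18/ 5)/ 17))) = 18/ 1105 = 0.02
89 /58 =1.53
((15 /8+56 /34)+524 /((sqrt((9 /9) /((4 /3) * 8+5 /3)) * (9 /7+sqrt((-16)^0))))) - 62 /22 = 805.80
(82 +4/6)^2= 61504/9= 6833.78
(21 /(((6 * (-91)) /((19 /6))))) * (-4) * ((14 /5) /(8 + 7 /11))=154 /975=0.16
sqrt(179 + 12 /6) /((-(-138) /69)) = sqrt(181) /2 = 6.73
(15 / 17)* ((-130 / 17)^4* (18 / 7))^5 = 53866757085260943650964491952000000000000000000000 / 1161228133275937773528063036119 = 46387747197699706410.96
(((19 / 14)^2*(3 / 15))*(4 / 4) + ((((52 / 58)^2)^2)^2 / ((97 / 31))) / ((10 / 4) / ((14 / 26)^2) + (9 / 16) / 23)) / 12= 948562073467766948179 / 29658309704040260879440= 0.03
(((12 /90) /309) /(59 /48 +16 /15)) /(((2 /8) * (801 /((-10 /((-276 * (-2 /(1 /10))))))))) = -16 /9410044671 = -0.00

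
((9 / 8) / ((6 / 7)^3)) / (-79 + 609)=343 / 101760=0.00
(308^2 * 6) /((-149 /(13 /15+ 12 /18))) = -4363744 /745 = -5857.37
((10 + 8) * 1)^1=18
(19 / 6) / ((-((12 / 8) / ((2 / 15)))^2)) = -152 / 6075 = -0.03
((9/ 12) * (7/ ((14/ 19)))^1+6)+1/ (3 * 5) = 1583/ 120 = 13.19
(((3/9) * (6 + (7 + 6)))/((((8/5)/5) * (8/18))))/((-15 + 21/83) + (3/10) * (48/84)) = -1379875/451648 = -3.06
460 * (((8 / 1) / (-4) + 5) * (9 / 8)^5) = 2486.80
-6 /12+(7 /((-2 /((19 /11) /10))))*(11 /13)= -1.01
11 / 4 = 2.75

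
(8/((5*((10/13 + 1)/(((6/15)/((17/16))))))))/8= 416/9775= 0.04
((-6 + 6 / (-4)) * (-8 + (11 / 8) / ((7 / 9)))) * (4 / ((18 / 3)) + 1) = 8725 / 112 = 77.90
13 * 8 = 104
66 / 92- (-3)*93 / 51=4839 / 782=6.19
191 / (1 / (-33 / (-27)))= 233.44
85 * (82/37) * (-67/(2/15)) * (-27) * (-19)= -1796744025/37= -48560649.32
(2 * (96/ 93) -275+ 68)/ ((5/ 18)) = -114354/ 155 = -737.77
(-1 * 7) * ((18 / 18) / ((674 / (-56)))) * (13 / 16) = 637 / 1348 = 0.47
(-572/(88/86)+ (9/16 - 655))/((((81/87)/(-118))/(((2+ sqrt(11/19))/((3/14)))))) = 232533455 * sqrt(209)/6156+ 232533455/162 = 1981476.36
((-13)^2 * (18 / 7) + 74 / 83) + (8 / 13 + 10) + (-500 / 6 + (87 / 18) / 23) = 378313277 / 1042314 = 362.96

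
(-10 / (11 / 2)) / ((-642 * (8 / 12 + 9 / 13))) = 130 / 62381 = 0.00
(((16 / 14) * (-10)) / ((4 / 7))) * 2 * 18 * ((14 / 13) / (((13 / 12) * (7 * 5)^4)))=-3456 / 7245875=-0.00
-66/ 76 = -33/ 38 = -0.87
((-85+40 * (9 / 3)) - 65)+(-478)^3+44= -109215338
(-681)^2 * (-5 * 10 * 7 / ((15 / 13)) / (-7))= 20096310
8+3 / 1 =11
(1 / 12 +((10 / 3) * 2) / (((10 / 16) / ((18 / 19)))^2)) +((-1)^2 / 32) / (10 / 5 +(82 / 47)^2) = 9915345917 / 643561920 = 15.41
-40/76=-10/19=-0.53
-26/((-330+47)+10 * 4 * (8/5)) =26/219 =0.12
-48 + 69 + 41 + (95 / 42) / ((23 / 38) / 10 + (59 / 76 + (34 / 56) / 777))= 112010404 / 1731217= 64.70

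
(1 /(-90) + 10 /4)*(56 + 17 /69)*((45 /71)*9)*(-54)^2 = 3802510656 /1633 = 2328542.96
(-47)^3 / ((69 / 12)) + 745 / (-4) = -1678303 / 92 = -18242.42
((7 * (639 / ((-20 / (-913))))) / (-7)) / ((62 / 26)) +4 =-7581811 / 620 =-12228.73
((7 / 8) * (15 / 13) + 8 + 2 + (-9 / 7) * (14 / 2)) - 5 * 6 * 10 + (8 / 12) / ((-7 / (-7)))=-92765 / 312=-297.32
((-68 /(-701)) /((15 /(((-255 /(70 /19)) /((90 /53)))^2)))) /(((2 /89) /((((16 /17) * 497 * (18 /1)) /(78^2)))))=1851847157359 /2798830125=661.65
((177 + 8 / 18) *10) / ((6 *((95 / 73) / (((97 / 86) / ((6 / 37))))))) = 418409209 / 264708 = 1580.64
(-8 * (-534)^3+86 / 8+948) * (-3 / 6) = -4872749563 / 8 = -609093695.38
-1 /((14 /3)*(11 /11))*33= -99 /14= -7.07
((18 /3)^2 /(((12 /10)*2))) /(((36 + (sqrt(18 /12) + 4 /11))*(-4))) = -33000 /319637 + 1815*sqrt(6) /1278548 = -0.10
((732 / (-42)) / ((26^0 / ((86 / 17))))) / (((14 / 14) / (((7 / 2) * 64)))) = -335744 / 17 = -19749.65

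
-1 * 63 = -63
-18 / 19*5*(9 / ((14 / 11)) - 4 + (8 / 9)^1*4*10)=-24335 / 133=-182.97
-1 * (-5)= 5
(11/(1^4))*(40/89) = 440/89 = 4.94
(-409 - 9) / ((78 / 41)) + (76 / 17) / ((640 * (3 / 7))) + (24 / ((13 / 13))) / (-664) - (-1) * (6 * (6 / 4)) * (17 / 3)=-1485675533 / 8804640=-168.74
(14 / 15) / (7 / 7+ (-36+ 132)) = 0.01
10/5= 2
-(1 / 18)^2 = -1 / 324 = -0.00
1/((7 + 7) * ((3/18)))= 3/7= 0.43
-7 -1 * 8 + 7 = -8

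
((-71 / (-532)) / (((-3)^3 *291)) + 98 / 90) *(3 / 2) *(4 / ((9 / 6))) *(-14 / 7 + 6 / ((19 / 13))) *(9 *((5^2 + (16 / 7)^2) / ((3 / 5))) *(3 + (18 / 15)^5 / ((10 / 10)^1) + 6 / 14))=11632702839315008 / 472926470625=24597.28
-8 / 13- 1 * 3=-47 / 13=-3.62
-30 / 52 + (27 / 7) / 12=-93 / 364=-0.26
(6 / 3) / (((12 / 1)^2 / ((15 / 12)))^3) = 125 / 95551488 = 0.00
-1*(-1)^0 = -1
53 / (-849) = -53 / 849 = -0.06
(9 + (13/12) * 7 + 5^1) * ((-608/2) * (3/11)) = -19684/11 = -1789.45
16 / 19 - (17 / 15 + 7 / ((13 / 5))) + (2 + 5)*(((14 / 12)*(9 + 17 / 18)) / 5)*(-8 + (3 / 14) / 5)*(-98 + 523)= -54931.95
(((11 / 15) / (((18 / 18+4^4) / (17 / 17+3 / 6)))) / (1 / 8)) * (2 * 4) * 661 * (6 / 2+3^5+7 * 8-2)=13960320 / 257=54320.31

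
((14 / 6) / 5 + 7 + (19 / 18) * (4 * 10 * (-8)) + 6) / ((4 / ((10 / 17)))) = -7297 / 153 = -47.69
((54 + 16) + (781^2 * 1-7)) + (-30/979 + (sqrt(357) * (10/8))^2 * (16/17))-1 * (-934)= 598641827/979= 611482.97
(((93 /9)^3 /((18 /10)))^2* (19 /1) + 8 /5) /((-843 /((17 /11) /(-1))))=35832969151039 /2737806885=13088.20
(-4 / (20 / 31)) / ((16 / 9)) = -279 / 80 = -3.49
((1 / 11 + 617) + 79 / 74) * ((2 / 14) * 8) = 287532 / 407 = 706.47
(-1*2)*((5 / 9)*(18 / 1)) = -20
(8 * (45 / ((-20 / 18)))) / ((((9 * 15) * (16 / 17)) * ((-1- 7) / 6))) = 153 / 80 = 1.91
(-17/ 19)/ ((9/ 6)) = -0.60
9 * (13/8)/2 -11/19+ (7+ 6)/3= 10093/912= 11.07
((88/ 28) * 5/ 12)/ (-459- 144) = -55/ 25326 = -0.00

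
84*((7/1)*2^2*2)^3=14751744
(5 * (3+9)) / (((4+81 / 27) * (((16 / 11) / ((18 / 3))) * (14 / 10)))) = 25.26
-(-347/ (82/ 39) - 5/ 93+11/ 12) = 834659/ 5084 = 164.17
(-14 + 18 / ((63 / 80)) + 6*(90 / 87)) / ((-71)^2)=3058 / 1023323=0.00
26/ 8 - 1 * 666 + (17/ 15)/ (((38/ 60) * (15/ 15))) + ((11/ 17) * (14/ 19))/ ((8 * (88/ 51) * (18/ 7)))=-2411135/ 3648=-660.95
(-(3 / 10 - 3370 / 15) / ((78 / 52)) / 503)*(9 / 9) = 0.30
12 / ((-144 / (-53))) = 53 / 12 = 4.42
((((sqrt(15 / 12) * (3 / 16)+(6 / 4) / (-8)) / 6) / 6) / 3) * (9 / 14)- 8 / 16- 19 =-17473 / 896+sqrt(5) / 1792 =-19.50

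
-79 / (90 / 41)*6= -3239 / 15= -215.93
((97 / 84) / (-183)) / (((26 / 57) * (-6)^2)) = -1843 / 4796064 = -0.00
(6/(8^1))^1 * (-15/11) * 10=-225/22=-10.23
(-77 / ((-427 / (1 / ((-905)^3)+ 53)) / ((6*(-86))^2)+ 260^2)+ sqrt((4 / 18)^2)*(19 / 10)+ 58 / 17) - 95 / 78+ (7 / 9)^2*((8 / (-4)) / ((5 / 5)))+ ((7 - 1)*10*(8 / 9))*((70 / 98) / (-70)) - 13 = -885751799963549677472622877 / 72966271207358283983168850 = -12.14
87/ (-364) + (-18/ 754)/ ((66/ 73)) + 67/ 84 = 0.53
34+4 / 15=514 / 15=34.27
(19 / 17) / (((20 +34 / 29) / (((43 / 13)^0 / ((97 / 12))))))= 3306 / 506243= 0.01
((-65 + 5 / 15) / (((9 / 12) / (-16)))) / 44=3104 / 99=31.35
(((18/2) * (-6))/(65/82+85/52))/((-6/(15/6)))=1066/115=9.27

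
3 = 3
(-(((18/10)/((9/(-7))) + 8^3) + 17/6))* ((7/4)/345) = -107821/41400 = -2.60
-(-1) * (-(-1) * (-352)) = -352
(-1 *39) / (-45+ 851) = -3 / 62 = -0.05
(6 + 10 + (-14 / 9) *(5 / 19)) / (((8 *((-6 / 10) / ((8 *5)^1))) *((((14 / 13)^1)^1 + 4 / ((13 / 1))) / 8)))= -750.66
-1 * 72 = -72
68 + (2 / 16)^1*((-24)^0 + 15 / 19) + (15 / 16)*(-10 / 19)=10295 / 152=67.73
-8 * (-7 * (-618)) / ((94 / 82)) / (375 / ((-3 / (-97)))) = -1418928 / 569875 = -2.49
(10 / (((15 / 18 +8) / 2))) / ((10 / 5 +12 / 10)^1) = 75 / 106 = 0.71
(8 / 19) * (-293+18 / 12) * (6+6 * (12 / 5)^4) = -25169.10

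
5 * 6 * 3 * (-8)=-720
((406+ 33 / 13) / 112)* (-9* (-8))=47799 / 182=262.63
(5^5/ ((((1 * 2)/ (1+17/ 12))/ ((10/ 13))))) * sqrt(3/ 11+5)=453125 * sqrt(638)/ 1716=6669.77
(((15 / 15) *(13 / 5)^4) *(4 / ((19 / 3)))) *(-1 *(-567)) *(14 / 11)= 2720606616 / 130625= 20827.61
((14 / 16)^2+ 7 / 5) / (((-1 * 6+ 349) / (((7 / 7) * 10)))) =99 / 1568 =0.06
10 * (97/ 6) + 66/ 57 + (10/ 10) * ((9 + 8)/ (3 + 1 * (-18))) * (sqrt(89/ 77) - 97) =271.54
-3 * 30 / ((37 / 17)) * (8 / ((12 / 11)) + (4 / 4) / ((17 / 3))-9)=2280 / 37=61.62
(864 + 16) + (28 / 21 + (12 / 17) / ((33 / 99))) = 883.45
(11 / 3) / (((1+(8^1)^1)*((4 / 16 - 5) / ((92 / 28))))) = -1012 / 3591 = -0.28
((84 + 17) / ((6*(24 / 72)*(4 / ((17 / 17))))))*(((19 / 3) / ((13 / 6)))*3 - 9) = -2.91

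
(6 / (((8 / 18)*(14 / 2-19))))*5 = -45 / 8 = -5.62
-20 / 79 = -0.25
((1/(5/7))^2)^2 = 2401/625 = 3.84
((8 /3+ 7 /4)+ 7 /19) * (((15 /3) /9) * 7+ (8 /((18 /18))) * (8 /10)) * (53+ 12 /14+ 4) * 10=7576995 /266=28484.94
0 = 0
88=88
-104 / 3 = -34.67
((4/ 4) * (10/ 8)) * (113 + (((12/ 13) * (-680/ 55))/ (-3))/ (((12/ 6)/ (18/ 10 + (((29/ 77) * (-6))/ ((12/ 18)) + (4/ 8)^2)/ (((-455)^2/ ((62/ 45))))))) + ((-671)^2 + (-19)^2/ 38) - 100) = 92376629132467081/ 164127763800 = 562833.65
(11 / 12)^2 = 121 / 144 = 0.84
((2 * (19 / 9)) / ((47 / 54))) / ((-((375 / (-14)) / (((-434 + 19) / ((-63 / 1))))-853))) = 37848 / 6686831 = 0.01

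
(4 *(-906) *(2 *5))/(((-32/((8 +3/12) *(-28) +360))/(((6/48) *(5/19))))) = 1460925/304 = 4805.67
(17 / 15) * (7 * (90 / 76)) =357 / 38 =9.39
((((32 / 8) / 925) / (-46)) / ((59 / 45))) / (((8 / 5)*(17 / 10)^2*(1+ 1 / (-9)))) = -2025 / 116083208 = -0.00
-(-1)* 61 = 61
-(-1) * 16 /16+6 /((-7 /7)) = -5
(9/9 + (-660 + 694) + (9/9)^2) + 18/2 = 45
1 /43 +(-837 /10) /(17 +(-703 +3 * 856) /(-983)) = -35230693 /6383780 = -5.52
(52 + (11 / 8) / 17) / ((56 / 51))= 21249 / 448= 47.43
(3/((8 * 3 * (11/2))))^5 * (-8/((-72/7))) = 7/1484246016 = 0.00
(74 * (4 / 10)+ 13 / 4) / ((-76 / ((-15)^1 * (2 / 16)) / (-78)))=-76869 / 1216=-63.21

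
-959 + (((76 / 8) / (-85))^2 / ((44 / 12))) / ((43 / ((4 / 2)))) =-6554620067 / 6834850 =-959.00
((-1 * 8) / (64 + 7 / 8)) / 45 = -64 / 23355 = -0.00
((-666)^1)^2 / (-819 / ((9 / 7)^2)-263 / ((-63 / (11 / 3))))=-41916042 / 45373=-923.81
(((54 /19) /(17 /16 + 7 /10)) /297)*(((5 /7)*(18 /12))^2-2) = -6680 /1443981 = -0.00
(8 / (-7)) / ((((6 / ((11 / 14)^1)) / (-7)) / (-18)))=-132 / 7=-18.86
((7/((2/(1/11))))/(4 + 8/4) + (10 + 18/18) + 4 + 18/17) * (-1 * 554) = -10014935/1122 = -8925.97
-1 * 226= -226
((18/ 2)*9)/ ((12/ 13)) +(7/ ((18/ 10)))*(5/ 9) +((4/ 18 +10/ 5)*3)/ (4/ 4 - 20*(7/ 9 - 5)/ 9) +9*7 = 41840623/ 272484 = 153.55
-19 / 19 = -1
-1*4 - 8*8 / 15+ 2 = -94 / 15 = -6.27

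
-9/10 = -0.90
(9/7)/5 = 0.26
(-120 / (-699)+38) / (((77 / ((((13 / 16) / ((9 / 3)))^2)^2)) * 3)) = 127010767 / 142857437184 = 0.00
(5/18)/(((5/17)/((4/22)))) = 17/99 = 0.17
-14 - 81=-95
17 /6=2.83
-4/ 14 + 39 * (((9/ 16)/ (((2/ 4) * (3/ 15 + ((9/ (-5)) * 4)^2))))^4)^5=-445016041962854038035444721859903029322174214402084988304853396978347551534505327/ 1557556146869989133124056526509766255437936332223316879397108536990773360912760832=-0.29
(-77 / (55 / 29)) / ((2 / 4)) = -406 / 5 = -81.20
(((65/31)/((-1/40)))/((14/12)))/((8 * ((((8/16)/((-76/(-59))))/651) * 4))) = -222300/59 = -3767.80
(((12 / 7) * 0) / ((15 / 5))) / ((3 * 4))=0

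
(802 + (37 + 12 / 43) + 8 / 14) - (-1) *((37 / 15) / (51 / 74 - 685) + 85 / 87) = 1858337835416 / 2210139155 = 840.82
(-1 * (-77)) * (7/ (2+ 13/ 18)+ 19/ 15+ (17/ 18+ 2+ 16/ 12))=56243/ 90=624.92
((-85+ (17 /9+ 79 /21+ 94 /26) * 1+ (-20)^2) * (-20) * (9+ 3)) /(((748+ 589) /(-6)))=42491840 /121667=349.25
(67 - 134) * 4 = -268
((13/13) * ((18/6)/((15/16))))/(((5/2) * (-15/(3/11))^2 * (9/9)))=32/75625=0.00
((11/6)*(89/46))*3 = 10.64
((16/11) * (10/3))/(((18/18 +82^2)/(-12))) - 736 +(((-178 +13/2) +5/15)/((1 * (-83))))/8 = -43367569567/58943280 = -735.75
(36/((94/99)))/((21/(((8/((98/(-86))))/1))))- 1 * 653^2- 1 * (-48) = -6873570017/16121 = -426373.68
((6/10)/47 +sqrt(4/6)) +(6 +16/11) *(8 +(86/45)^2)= sqrt(6)/3 +90952349/1046925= 87.69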